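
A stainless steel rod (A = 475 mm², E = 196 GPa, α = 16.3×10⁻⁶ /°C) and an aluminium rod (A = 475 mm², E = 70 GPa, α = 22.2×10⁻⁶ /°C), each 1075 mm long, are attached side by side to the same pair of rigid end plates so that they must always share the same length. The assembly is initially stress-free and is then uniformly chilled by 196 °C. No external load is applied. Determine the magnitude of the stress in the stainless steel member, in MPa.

Both members must finish at the same length. With the larger α, the aluminium tends to over-contract; the plates restrain it, putting the aluminium in tension and the stainless steel in compression. With no external load the two internal forces are equal and opposite, magnitude P.
Compatibility of the two members (thermal + elastic change equal): (α₁ − α₂)ΔT = P·[1/(A₁E₁) + 1/(A₂E₂)].
|α₁ − α₂|·ΔT = 5.9×10⁻⁶ × 196 = 0.001156.
1/(A₁E₁) + 1/(A₂E₂) = 1/(475×196×10³) + 1/(475×70×10³) = 4.082×10⁻⁸ N⁻¹.
P = 0.001156 / 4.082×10⁻⁸ = 28330 N = 28.33 kN.
σ_{stainless steel} = P/A₁ = 28330/475 = 59.65 MPa, compressive.

σ ≈ 59.6 MPa (compressive)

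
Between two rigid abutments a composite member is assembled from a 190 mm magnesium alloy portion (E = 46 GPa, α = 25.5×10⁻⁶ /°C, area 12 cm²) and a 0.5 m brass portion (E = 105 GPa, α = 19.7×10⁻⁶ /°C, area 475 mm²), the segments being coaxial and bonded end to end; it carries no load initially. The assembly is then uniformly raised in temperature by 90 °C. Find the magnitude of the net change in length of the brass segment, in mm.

|ΔL| ≈ 0.098 mm

If the supports were absent, the total length change would be Σ αᵢΔT Lᵢ = 25.5×10⁻⁶×90×190 + 19.7×10⁻⁶×90×500 = 1.323 mm.
The rigid supports impose zero overall length change; the single axial force P common to all segments must satisfy P Σ Lᵢ/(AᵢEᵢ) = δ_free.
The series flexibility is Σ Lᵢ/(AᵢEᵢ) = 190/(1200×46×10³) + 500/(475×105×10³) = 1.347×10⁻⁵ mm/N.
P = 1.323 / 1.347×10⁻⁵ = 98210 N = 98.21 kN, compressive.
For the brass segment, free thermal change = 19.7×10⁻⁶×90×500 = 0.8865 mm and elastic change from P = 98210×500/(475×105×10³) = 0.9845 mm; these oppose, so the net change is 0.098 mm (segment shortens).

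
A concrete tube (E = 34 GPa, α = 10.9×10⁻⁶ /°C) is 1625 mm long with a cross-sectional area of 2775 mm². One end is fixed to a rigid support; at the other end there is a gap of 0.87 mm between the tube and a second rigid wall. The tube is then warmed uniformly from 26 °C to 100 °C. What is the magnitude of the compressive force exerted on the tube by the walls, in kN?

P ≈ 25.6 kN

Unrestrained expansion: δ_free = αΔT L = 10.9×10⁻⁶ × 74 × 1625 = 1.311 mm.
After closing the 0.87 mm clearance, 1.311 − 0.87 = 0.4407 mm of expansion remains to be suppressed by the wall.
That suppressed elongation corresponds to σ = E·Δ/L = 34×10³ × 0.4407/1625 = 9.221 MPa.
P = σA = 9.221 × 2775 = 25.59 kN.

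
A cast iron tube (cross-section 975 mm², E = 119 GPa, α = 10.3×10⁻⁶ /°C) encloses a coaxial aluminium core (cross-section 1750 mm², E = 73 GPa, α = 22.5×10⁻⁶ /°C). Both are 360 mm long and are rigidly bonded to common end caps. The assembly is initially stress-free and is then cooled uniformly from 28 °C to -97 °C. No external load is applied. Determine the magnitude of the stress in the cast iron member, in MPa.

σ ≈ 95.1 MPa (compressive)

The aluminium has the larger α, so on cooling it would change length more than the cast iron if both were free. The rigid plates force a common final length, so the aluminium is put into tension and the cast iron into compression, with equal and opposite forces P (no external load).
Compatibility of the two members (thermal + elastic change equal): (α₁ − α₂)ΔT = P·[1/(A₁E₁) + 1/(A₂E₂)].
|α₁ − α₂|·ΔT = 12.2×10⁻⁶ × 125 = 0.001525.
1/(A₁E₁) + 1/(A₂E₂) = 1/(975×119×10³) + 1/(1750×73×10³) = 1.645×10⁻⁸ N⁻¹.
So P = 0.001525 / 1.645×10⁻⁸ = 92.72 kN.
σ_{cast iron} = P/A₁ = 92720/975 = 95.1 MPa, compressive.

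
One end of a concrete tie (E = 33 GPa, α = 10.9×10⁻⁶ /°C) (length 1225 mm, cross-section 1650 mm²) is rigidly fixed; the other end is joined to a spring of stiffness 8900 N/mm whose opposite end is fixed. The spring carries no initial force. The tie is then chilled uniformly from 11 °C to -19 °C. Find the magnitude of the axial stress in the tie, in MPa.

σ ≈ 1.8 MPa (tensile)

Free thermal contraction: δ_free = αΔT L = 10.9×10⁻⁶ × 30 × 1225 = 0.4006 mm.
With a force P in the spring, the elastic change of the tie is PL/(AE) and that of the spring is P/k; compatibility requires their sum to equal δ_free.
P [ L/(AE) + 1/k ] = δ_free → P [ 1225/(1650×33×10³) + 1/(8900) ] = 0.4006.
P = 0.4006 / 0.0001349 = 2970 N.
σ = P/A = 2970/1650 = 1.8 MPa.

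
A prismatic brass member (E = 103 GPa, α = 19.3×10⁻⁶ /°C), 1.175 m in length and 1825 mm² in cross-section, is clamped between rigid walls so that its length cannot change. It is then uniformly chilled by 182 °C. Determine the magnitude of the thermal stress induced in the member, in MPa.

With length fixed, the mechanical strain must cancel the thermal strain αΔT = 19.3×10⁻⁶ × 182 = 3512.6×10⁻⁶.
The stress required to suppress this strain is σ = Eε = 103×10³ × 3512.6×10⁻⁶ = 361.8 MPa, tensile since the member is trying to contract.

σ ≈ 362 MPa (tensile)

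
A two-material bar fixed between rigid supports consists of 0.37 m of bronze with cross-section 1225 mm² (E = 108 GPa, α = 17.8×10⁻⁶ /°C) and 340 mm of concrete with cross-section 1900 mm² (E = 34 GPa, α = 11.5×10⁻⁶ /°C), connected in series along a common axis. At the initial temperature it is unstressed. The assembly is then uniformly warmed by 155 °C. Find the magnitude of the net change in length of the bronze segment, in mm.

|ΔL| ≈ 0.456 mm

If the supports were absent, the total length change would be Σ αᵢΔT Lᵢ = 17.8×10⁻⁶×155×370 + 11.5×10⁻⁶×155×340 = 1.627 mm.
Since the ends are fixed, an axial force P builds up, equal in every segment, with P · Σ Lᵢ/(AᵢEᵢ) = δ_free.
Σ Lᵢ/(AᵢEᵢ) = 370/(1225×108×10³) + 340/(1900×34×10³) = 8.06×10⁻⁶ mm/N.
Hence P = δ_free / Σ(L/AE) = 1.627/8.06×10⁻⁶ = 201.9 kN (compressive).
For the bronze segment, free thermal change = 17.8×10⁻⁶×155×370 = 1.021 mm and elastic change from P = 201900×370/(1225×108×10³) = 0.5645 mm; these oppose, so the net change is 0.456 mm (segment lengthens).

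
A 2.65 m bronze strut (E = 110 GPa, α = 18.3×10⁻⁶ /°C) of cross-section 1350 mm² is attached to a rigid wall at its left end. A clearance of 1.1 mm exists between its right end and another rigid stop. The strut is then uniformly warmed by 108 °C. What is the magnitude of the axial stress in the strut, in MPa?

If the wall were absent the strut would grow by αΔT L = 18.3×10⁻⁶ × 108 × 2650 = 5.237 mm.
After closing the 1.1 mm clearance, 5.237 − 1.1 = 4.137 mm of expansion remains to be suppressed by the wall.
That suppressed elongation corresponds to σ = E·Δ/L = 110×10³ × 4.137/2650 = 171.7 MPa.

σ ≈ 172 MPa (compressive)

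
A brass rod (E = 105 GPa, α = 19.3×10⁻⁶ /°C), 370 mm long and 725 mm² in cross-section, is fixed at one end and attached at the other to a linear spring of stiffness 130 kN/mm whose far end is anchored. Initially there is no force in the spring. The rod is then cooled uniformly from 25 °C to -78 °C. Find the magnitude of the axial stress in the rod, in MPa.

σ ≈ 80.8 MPa (tensile)

Free thermal contraction: δ_free = αΔT L = 19.3×10⁻⁶ × 103 × 370 = 0.7355 mm.
With a force P in the spring, the elastic change of the rod is PL/(AE) and that of the spring is P/k; compatibility requires their sum to equal δ_free.
So P = δ_free / [L/(AE) + 1/k] = 0.7355 / [ 370/(725×105×10³) + 1/(130×10³) ].
P = 0.7355 / 1.255×10⁻⁵ = 58590 N.
σ = P/A = 58590/725 = 80.82 MPa.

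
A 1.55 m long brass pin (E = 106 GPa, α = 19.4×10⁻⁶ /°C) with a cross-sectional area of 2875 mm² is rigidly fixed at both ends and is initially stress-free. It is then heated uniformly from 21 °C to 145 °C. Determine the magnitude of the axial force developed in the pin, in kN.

P ≈ 733 kN (compressive)

The ends cannot move, so σ = EαΔT = 106×10³ × 19.4×10⁻⁶ × 124 = 255 MPa.
P = AEαΔT = 2875 × 106×10³ × 19.4×10⁻⁶ × 124 = 733.1 kN (compressive).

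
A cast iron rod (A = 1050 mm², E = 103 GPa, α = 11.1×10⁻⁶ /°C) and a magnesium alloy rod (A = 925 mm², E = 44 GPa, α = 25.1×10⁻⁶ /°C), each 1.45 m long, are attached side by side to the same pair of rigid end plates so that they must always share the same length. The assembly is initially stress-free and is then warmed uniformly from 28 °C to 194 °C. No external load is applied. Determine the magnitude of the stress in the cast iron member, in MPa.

σ ≈ 65.5 MPa (tensile)

The magnesium alloy has the larger α, so on heating it would change length more than the cast iron if both were free. The rigid plates force a common final length, so the magnesium alloy is put into compression and the cast iron into tension, with equal and opposite forces P (no external load).
Setting the final lengths equal and cancelling L: (α₁ − α₂)ΔT = P/(A₁E₁) + P/(A₂E₂).
|α₁ − α₂|·ΔT = 14×10⁻⁶ × 166 = 0.002324.
1/(A₁E₁) + 1/(A₂E₂) = 1/(1050×103×10³) + 1/(925×44×10³) = 3.382×10⁻⁸ N⁻¹.
P = 0.002324 / 3.382×10⁻⁸ = 68720 N = 68.72 kN.
σ_{cast iron} = P/A₁ = 68720/1050 = 65.45 MPa, tensile.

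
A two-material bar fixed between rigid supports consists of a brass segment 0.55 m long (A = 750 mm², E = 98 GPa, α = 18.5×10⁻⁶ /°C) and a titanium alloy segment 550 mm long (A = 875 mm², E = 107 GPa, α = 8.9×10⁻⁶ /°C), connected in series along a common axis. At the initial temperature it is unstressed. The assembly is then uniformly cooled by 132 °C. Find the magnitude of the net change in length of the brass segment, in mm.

Free thermal contraction of the whole bar: Σ αᵢΔT Lᵢ = 18.5×10⁻⁶×132×550 + 8.9×10⁻⁶×132×550 = 1.989 mm.
Since the ends are fixed, an axial force P builds up, equal in every segment, with P · Σ Lᵢ/(AᵢEᵢ) = δ_free.
Σ Lᵢ/(AᵢEᵢ) = 550/(750×98×10³) + 550/(875×107×10³) = 1.336×10⁻⁵ mm/N.
So P = 1.989 / 1.336×10⁻⁵ = 148.9 kN, tensile.
For the brass segment, free thermal change = 18.5×10⁻⁶×132×550 = 1.343 mm and elastic change from P = 148900×550/(750×98×10³) = 1.114 mm; these oppose, so the net change is 0.229 mm (segment shortens).

|ΔL| ≈ 0.229 mm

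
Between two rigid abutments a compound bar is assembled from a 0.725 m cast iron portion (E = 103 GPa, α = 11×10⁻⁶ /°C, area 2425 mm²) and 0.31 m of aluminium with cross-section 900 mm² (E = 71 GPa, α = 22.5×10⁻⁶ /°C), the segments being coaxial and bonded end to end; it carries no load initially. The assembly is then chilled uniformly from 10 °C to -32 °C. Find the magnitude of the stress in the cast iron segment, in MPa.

With the walls removed the bar would change length by δ_free = Σ αᵢΔT Lᵢ = 11×10⁻⁶×42×725 + 22.5×10⁻⁶×42×310 = 0.6279 mm.
The rigid supports impose zero overall length change; the single axial force P common to all segments must satisfy P Σ Lᵢ/(AᵢEᵢ) = δ_free.
Σ Lᵢ/(AᵢEᵢ) = 725/(2425×103×10³) + 310/(900×71×10³) = 7.754×10⁻⁶ mm/N.
So P = 0.6279 / 7.754×10⁻⁶ = 80.98 kN, tensile.
σ_{cast iron} = P / A = 80980 / 2425 = 33.39 MPa.

σ ≈ 33.4 MPa (tensile)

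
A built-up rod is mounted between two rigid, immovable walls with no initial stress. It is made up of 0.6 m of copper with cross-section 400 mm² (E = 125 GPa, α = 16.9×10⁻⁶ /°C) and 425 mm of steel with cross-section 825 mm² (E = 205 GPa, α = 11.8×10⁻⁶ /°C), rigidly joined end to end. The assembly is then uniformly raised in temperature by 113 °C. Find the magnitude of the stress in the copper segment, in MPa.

σ ≈ 295 MPa (compressive)

Free thermal expansion of the whole bar: Σ αᵢΔT Lᵢ = 16.9×10⁻⁶×113×600 + 11.8×10⁻⁶×113×425 = 1.713 mm.
The rigid supports impose zero overall length change; the single axial force P common to all segments must satisfy P Σ Lᵢ/(AᵢEᵢ) = δ_free.
The series flexibility is Σ Lᵢ/(AᵢEᵢ) = 600/(400×125×10³) + 425/(825×205×10³) = 1.451×10⁻⁵ mm/N.
Hence P = δ_free / Σ(L/AE) = 1.713/1.451×10⁻⁵ = 118 kN (compressive).
σ_{copper} = P / A = 118000 / 400 = 295 MPa.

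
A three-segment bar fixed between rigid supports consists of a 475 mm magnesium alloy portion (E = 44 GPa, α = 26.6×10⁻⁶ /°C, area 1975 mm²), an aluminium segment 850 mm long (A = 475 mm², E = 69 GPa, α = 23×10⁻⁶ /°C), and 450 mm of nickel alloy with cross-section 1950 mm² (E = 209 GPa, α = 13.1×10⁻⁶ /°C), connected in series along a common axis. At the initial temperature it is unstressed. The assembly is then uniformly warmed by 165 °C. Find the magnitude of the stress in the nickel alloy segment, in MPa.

Free thermal expansion of the whole bar: Σ αᵢΔT Lᵢ = 26.6×10⁻⁶×165×475 + 23×10⁻⁶×165×850 + 13.1×10⁻⁶×165×450 = 6.283 mm.
The walls prevent any net length change, so an axial force P (same in every segment) develops. Compatibility: P · Σ Lᵢ/(AᵢEᵢ) = δ_free.
The series flexibility is Σ Lᵢ/(AᵢEᵢ) = 475/(1975×44×10³) + 850/(475×69×10³) + 450/(1950×209×10³) = 3.25×10⁻⁵ mm/N.
P = 6.283 / 3.25×10⁻⁵ = 193300 N = 193.3 kN, compressive.
σ_{nickel alloy} = P / A = 193300 / 1950 = 99.13 MPa.

σ ≈ 99.1 MPa (compressive)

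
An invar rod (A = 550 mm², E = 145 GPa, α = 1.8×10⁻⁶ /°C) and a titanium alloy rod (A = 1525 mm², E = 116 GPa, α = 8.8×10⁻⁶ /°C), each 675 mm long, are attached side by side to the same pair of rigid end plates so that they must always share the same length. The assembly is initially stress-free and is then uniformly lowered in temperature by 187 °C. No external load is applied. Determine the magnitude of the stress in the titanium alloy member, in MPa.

Both members must finish at the same length. With the larger α, the titanium alloy tends to over-contract; the plates restrain it, putting the titanium alloy in tension and the invar in compression. With no external load the two internal forces are equal and opposite, magnitude P.
Equating the net (thermal + elastic) strains gives |α₁ − α₂|·ΔT = P·[1/(A₁E₁) + 1/(A₂E₂)].
|α₁ − α₂|·ΔT = 7×10⁻⁶ × 187 = 0.001309.
1/(A₁E₁) + 1/(A₂E₂) = 1/(550×145×10³) + 1/(1525×116×10³) = 1.819×10⁻⁸ N⁻¹.
So P = 0.001309 / 1.819×10⁻⁸ = 71.95 kN.
σ_{titanium alloy} = P/A₂ = 71950/1525 = 47.18 MPa, tensile.

σ ≈ 47.2 MPa (tensile)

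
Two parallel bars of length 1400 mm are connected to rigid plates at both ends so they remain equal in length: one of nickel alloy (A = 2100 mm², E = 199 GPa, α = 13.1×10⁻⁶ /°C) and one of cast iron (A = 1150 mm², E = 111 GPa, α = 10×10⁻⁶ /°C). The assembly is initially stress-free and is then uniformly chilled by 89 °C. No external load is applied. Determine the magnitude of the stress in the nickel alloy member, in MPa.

The nickel alloy has the larger α, so on cooling it would change length more than the cast iron if both were free. The rigid plates force a common final length, so the nickel alloy is put into tension and the cast iron into compression, with equal and opposite forces P (no external load).
Compatibility of the two members (thermal + elastic change equal): (α₁ − α₂)ΔT = P·[1/(A₁E₁) + 1/(A₂E₂)].
|α₁ − α₂|·ΔT = 3.1×10⁻⁶ × 89 = 0.0002759.
1/(A₁E₁) + 1/(A₂E₂) = 1/(2100×199×10³) + 1/(1150×111×10³) = 1.023×10⁻⁸ N⁻¹.
So P = 0.0002759 / 1.023×10⁻⁸ = 26.98 kN.
σ_{nickel alloy} = P/A₁ = 26980/2100 = 12.85 MPa, tensile.

σ ≈ 12.8 MPa (tensile)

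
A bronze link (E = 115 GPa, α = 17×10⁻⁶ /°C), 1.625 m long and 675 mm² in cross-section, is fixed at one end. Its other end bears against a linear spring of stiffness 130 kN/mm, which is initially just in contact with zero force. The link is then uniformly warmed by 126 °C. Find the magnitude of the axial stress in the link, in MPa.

σ ≈ 180 MPa (compressive)

If the spring were absent the link would lengthen by αΔT L = 17×10⁻⁶ × 126 × 1625 = 3.481 mm.
With a force P in the spring, the elastic change of the link is PL/(AE) and that of the spring is P/k; compatibility requires their sum to equal δ_free.
So P = δ_free / [L/(AE) + 1/k] = 3.481 / [ 1625/(675×115×10³) + 1/(130×10³) ].
P = 3.481 / 2.863×10⁻⁵ = 121600 N.
σ = P/A = 121600/675 = 180.1 MPa.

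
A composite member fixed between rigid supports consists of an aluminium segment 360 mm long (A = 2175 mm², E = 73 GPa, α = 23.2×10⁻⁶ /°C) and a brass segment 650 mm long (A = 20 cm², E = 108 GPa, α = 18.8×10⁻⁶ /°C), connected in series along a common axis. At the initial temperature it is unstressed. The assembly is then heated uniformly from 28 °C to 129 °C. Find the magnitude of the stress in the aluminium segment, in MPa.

If the supports were absent, the total length change would be Σ αᵢΔT Lᵢ = 23.2×10⁻⁶×101×360 + 18.8×10⁻⁶×101×650 = 2.078 mm.
The rigid supports impose zero overall length change; the single axial force P common to all segments must satisfy P Σ Lᵢ/(AᵢEᵢ) = δ_free.
Σ Lᵢ/(AᵢEᵢ) = 360/(2175×73×10³) + 650/(2000×108×10³) = 5.277×10⁻⁶ mm/N.
P = 2.078 / 5.277×10⁻⁶ = 393800 N = 393.8 kN, compressive.
σ_{aluminium} = P / A = 393800 / 2175 = 181 MPa.

σ ≈ 181 MPa (compressive)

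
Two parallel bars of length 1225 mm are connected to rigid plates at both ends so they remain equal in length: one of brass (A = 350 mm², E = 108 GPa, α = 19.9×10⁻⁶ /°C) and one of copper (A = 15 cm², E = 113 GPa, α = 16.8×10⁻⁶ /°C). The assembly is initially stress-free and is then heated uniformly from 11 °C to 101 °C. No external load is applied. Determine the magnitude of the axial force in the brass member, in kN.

Equilibrium of a rigid end plate with no external load gives equal and opposite internal forces ±P in the two members. Since α_{brass} > α_{copper}, heating drives the brass into compression and the copper into tension.
Setting the final lengths equal and cancelling L: (α₁ − α₂)ΔT = P/(A₁E₁) + P/(A₂E₂).
|α₁ − α₂|·ΔT = 3.1×10⁻⁶ × 90 = 0.000279.
1/(A₁E₁) + 1/(A₂E₂) = 1/(350×108×10³) + 1/(1500×113×10³) = 3.235×10⁻⁸ N⁻¹.
P = 0.000279 / 3.235×10⁻⁸ = 8623 N = 8.623 kN.

P ≈ 8.62 kN (compressive in the brass)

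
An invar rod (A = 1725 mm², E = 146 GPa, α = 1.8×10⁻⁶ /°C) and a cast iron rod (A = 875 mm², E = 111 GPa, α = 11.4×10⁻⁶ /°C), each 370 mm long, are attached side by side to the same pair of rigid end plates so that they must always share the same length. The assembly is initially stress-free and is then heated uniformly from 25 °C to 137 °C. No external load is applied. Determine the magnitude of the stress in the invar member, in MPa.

σ ≈ 43.7 MPa (tensile)

The cast iron has the larger α, so on heating it would change length more than the invar if both were free. The rigid plates force a common final length, so the cast iron is put into compression and the invar into tension, with equal and opposite forces P (no external load).
Setting the final lengths equal and cancelling L: (α₁ − α₂)ΔT = P/(A₁E₁) + P/(A₂E₂).
|α₁ − α₂|·ΔT = 9.6×10⁻⁶ × 112 = 0.001075.
1/(A₁E₁) + 1/(A₂E₂) = 1/(1725×146×10³) + 1/(875×111×10³) = 1.427×10⁻⁸ N⁻¹.
P = 0.001075 / 1.427×10⁻⁸ = 75360 N = 75.36 kN.
σ_{invar} = P/A₁ = 75360/1725 = 43.69 MPa, tensile.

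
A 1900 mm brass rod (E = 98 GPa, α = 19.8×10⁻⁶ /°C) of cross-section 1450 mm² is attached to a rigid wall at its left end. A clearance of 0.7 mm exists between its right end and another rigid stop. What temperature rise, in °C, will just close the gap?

ΔT ≈ 18.6 °C

The gap closes when αΔT L = 0.7 mm, since the rod is still unstressed at that instant.
ΔT = 0.7 / (19.8×10⁻⁶ × 1900) = 18.61 °C.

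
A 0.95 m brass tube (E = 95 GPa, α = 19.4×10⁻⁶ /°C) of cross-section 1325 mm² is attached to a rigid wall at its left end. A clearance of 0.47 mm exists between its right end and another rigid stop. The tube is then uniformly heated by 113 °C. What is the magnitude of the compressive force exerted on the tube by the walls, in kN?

P ≈ 214 kN

Unrestrained expansion: δ_free = αΔT L = 19.4×10⁻⁶ × 113 × 950 = 2.083 mm.
This exceeds the 0.47 mm gap, so the wall pushes back. The portion of expansion that must be recovered elastically is δ_free − gap = 2.083 − 0.47 = 1.613 mm.
That suppressed elongation corresponds to σ = E·Δ/L = 95×10³ × 1.613/950 = 161.3 MPa.
P = σA = 161.3 × 1325 = 213.7 kN.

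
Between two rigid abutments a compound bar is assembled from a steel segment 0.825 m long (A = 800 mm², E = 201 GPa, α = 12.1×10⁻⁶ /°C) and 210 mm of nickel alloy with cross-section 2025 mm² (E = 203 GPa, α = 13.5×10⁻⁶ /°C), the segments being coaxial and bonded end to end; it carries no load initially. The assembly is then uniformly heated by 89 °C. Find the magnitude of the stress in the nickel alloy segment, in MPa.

σ ≈ 99.9 MPa (compressive)

Free thermal expansion of the whole bar: Σ αᵢΔT Lᵢ = 12.1×10⁻⁶×89×825 + 13.5×10⁻⁶×89×210 = 1.141 mm.
The rigid supports impose zero overall length change; the single axial force P common to all segments must satisfy P Σ Lᵢ/(AᵢEᵢ) = δ_free.
Σ Lᵢ/(AᵢEᵢ) = 825/(800×201×10³) + 210/(2025×203×10³) = 5.641×10⁻⁶ mm/N.
P = 1.141 / 5.641×10⁻⁶ = 202200 N = 202.2 kN, compressive.
σ_{nickel alloy} = P / A = 202200 / 2025 = 99.86 MPa.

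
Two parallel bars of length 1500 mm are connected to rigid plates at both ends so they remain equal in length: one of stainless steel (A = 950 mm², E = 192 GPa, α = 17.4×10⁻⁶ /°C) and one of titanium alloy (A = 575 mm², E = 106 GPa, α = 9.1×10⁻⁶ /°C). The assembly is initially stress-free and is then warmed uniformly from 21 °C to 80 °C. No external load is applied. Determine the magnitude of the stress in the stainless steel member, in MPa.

Equilibrium of a rigid end plate with no external load gives equal and opposite internal forces ±P in the two members. Since α_{stainless steel} > α_{titanium alloy}, heating drives the stainless steel into compression and the titanium alloy into tension.
Equating the net (thermal + elastic) strains gives |α₁ − α₂|·ΔT = P·[1/(A₁E₁) + 1/(A₂E₂)].
|α₁ − α₂|·ΔT = 8.3×10⁻⁶ × 59 = 0.0004897.
1/(A₁E₁) + 1/(A₂E₂) = 1/(950×192×10³) + 1/(575×106×10³) = 2.189×10⁻⁸ N⁻¹.
So P = 0.0004897 / 2.189×10⁻⁸ = 22.37 kN.
σ_{stainless steel} = P/A₁ = 22370/950 = 23.55 MPa, compressive.

σ ≈ 23.5 MPa (compressive)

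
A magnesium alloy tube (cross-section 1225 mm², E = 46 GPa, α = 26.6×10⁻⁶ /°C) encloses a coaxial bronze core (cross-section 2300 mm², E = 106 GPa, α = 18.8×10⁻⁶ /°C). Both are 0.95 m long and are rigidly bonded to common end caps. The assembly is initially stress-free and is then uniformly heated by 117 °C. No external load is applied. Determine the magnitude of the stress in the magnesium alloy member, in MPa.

Equilibrium of a rigid end plate with no external load gives equal and opposite internal forces ±P in the two members. Since α_{magnesium alloy} > α_{bronze}, heating drives the magnesium alloy into compression and the bronze into tension.
Compatibility of the two members (thermal + elastic change equal): (α₁ − α₂)ΔT = P·[1/(A₁E₁) + 1/(A₂E₂)].
|α₁ − α₂|·ΔT = 7.8×10⁻⁶ × 117 = 0.0009126.
1/(A₁E₁) + 1/(A₂E₂) = 1/(1225×46×10³) + 1/(2300×106×10³) = 2.185×10⁻⁸ N⁻¹.
P = 0.0009126 / 2.185×10⁻⁸ = 41770 N = 41.77 kN.
σ_{magnesium alloy} = P/A₁ = 41770/1225 = 34.1 MPa, compressive.

σ ≈ 34.1 MPa (compressive)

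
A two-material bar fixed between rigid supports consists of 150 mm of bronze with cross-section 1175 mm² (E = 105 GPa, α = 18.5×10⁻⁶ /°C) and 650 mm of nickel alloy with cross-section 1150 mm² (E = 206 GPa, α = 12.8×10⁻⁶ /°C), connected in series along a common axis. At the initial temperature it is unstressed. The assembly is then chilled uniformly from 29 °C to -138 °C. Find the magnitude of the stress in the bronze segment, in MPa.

With the walls removed the bar would change length by δ_free = Σ αᵢΔT Lᵢ = 18.5×10⁻⁶×167×150 + 12.8×10⁻⁶×167×650 = 1.853 mm.
The walls prevent any net length change, so an axial force P (same in every segment) develops. Compatibility: P · Σ Lᵢ/(AᵢEᵢ) = δ_free.
Σ Lᵢ/(AᵢEᵢ) = 150/(1175×105×10³) + 650/(1150×206×10³) = 3.96×10⁻⁶ mm/N.
So P = 1.853 / 3.96×10⁻⁶ = 467.9 kN, tensile.
σ_{bronze} = P / A = 467900 / 1175 = 398.3 MPa.

σ ≈ 398 MPa (tensile)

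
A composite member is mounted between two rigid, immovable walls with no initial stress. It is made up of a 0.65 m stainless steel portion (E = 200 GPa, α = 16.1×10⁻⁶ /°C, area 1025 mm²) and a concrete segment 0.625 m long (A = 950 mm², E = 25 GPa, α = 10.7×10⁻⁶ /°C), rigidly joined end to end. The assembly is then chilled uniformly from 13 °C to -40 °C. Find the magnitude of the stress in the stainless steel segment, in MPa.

With the walls removed the bar would change length by δ_free = Σ αᵢΔT Lᵢ = 16.1×10⁻⁶×53×650 + 10.7×10⁻⁶×53×625 = 0.9091 mm.
The walls prevent any net length change, so an axial force P (same in every segment) develops. Compatibility: P · Σ Lᵢ/(AᵢEᵢ) = δ_free.
Σ Lᵢ/(AᵢEᵢ) = 650/(1025×200×10³) + 625/(950×25×10³) = 2.949×10⁻⁵ mm/N.
Hence P = δ_free / Σ(L/AE) = 0.9091/2.949×10⁻⁵ = 30.83 kN (tensile).
σ_{stainless steel} = P / A = 30830 / 1025 = 30.08 MPa.

σ ≈ 30.1 MPa (tensile)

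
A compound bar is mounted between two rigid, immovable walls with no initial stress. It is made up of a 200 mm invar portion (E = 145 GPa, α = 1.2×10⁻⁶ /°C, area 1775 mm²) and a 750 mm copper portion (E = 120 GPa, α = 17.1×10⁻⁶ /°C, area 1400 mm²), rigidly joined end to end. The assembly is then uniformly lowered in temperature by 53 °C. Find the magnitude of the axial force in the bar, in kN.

With the walls removed the bar would change length by δ_free = Σ αᵢΔT Lᵢ = 1.2×10⁻⁶×53×200 + 17.1×10⁻⁶×53×750 = 0.6924 mm.
Since the ends are fixed, an axial force P builds up, equal in every segment, with P · Σ Lᵢ/(AᵢEᵢ) = δ_free.
The series flexibility is Σ Lᵢ/(AᵢEᵢ) = 200/(1775×145×10³) + 750/(1400×120×10³) = 5.241×10⁻⁶ mm/N.
So P = 0.6924 / 5.241×10⁻⁶ = 132.1 kN, tensile.

P ≈ 132 kN (tensile)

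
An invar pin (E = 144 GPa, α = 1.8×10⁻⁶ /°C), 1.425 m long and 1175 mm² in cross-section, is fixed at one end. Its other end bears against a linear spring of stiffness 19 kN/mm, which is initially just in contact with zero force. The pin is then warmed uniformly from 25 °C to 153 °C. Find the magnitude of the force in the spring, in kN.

Free thermal expansion: δ_free = αΔT L = 1.8×10⁻⁶ × 128 × 1425 = 0.3283 mm.
With a force P in the spring, the elastic change of the pin is PL/(AE) and that of the spring is P/k; compatibility requires their sum to equal δ_free.
P [ L/(AE) + 1/k ] = δ_free → P [ 1425/(1175×144×10³) + 1/(19×10³) ] = 0.3283.
P = 0.3283 / 6.105×10⁻⁵ = 5378 N.

P ≈ 5.38 kN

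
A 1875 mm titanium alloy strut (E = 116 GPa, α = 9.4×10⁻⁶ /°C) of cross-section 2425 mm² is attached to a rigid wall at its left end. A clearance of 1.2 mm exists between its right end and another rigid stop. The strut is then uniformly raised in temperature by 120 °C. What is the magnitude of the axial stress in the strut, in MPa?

Free thermal elongation = αΔT L = 9.4×10⁻⁶ × 120 × 1875 = 2.115 mm.
This exceeds the 1.2 mm gap, so the wall pushes back. The portion of expansion that must be recovered elastically is δ_free − gap = 2.115 − 1.2 = 0.915 mm.
Compatibility: PL/(AE) = 0.915 mm, so σ = P/A = E × (0.915/1875) = 56.61 MPa.

σ ≈ 56.6 MPa (compressive)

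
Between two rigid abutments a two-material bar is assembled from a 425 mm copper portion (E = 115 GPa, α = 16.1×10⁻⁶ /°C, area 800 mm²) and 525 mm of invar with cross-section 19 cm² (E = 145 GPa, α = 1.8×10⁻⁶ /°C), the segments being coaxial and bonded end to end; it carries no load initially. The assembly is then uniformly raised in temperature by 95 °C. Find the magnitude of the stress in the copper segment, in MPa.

σ ≈ 142 MPa (compressive)

If the supports were absent, the total length change would be Σ αᵢΔT Lᵢ = 16.1×10⁻⁶×95×425 + 1.8×10⁻⁶×95×525 = 0.7398 mm.
The rigid supports impose zero overall length change; the single axial force P common to all segments must satisfy P Σ Lᵢ/(AᵢEᵢ) = δ_free.
Σ Lᵢ/(AᵢEᵢ) = 425/(800×115×10³) + 525/(1900×145×10³) = 6.525×10⁻⁶ mm/N.
Hence P = δ_free / Σ(L/AE) = 0.7398/6.525×10⁻⁶ = 113.4 kN (compressive).
σ_{copper} = P / A = 113400 / 800 = 141.7 MPa.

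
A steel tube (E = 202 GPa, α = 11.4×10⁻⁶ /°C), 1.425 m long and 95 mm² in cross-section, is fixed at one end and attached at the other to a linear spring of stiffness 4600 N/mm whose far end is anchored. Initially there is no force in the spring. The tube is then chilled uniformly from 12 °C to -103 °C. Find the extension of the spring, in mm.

δ ≈ 1.39 mm

If the spring were absent the tube would shorten by αΔT L = 11.4×10⁻⁶ × 115 × 1425 = 1.868 mm.
Let P be the tensile force in the spring. The tube extends elastically by PL/(AE) and the spring stretches by P/k; together these equal δ_free.
So P = δ_free / [L/(AE) + 1/k] = 1.868 / [ 1425/(95×202×10³) + 1/(4600) ].
P = 1.868 / 0.0002916 = 6406 N.
Spring extension = P/k = 6406/(4600) = 1.393 mm.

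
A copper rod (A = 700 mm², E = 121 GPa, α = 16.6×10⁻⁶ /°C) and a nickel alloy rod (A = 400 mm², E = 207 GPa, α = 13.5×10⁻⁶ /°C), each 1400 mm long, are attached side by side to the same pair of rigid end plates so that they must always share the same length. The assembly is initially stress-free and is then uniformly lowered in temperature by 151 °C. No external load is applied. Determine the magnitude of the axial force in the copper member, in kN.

P ≈ 19.6 kN (tensile in the copper)

Equilibrium of a rigid end plate with no external load gives equal and opposite internal forces ±P in the two members. Since α_{copper} > α_{nickel alloy}, cooling drives the copper into tension and the nickel alloy into compression.
Setting the final lengths equal and cancelling L: (α₁ − α₂)ΔT = P/(A₁E₁) + P/(A₂E₂).
|α₁ − α₂|·ΔT = 3.1×10⁻⁶ × 151 = 0.0004681.
1/(A₁E₁) + 1/(A₂E₂) = 1/(700×121×10³) + 1/(400×207×10³) = 2.388×10⁻⁸ N⁻¹.
P = 0.0004681 / 2.388×10⁻⁸ = 19600 N = 19.6 kN.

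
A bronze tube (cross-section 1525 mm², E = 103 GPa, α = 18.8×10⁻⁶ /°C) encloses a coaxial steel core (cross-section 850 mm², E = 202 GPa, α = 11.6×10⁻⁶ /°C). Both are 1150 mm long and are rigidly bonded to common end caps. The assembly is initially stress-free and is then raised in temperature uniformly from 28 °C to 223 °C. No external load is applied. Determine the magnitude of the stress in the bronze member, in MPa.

σ ≈ 75.5 MPa (compressive)

The bronze has the larger α, so on heating it would change length more than the steel if both were free. The rigid plates force a common final length, so the bronze is put into compression and the steel into tension, with equal and opposite forces P (no external load).
Setting the final lengths equal and cancelling L: (α₁ − α₂)ΔT = P/(A₁E₁) + P/(A₂E₂).
|α₁ − α₂|·ΔT = 7.2×10⁻⁶ × 195 = 0.001404.
1/(A₁E₁) + 1/(A₂E₂) = 1/(1525×103×10³) + 1/(850×202×10³) = 1.219×10⁻⁸ N⁻¹.
So P = 0.001404 / 1.219×10⁻⁸ = 115.2 kN.
σ_{bronze} = P/A₁ = 115200/1525 = 75.52 MPa, compressive.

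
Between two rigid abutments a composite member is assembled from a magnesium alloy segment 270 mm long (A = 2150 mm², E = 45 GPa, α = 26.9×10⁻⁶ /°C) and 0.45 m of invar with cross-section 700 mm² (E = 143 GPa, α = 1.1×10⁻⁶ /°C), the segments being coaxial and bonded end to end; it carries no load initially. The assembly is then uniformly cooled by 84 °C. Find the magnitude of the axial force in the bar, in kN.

P ≈ 89.4 kN (tensile)

Free thermal contraction of the whole bar: Σ αᵢΔT Lᵢ = 26.9×10⁻⁶×84×270 + 1.1×10⁻⁶×84×450 = 0.6517 mm.
Since the ends are fixed, an axial force P builds up, equal in every segment, with P · Σ Lᵢ/(AᵢEᵢ) = δ_free.
Σ Lᵢ/(AᵢEᵢ) = 270/(2150×45×10³) + 450/(700×143×10³) = 7.286×10⁻⁶ mm/N.
P = 0.6517 / 7.286×10⁻⁶ = 89440 N = 89.44 kN, tensile.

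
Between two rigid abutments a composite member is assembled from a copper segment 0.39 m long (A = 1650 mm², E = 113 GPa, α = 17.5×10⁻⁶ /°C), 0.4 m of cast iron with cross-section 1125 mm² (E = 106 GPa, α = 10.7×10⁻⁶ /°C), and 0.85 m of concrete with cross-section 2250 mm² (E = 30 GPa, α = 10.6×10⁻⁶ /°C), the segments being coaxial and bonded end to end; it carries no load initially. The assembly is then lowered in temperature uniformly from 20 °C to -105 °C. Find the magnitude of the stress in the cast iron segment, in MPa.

σ ≈ 124 MPa (tensile)

Free thermal contraction of the whole bar: Σ αᵢΔT Lᵢ = 17.5×10⁻⁶×125×390 + 10.7×10⁻⁶×125×400 + 10.6×10⁻⁶×125×850 = 2.514 mm.
The rigid supports impose zero overall length change; the single axial force P common to all segments must satisfy P Σ Lᵢ/(AᵢEᵢ) = δ_free.
Σ Lᵢ/(AᵢEᵢ) = 390/(1650×113×10³) + 400/(1125×106×10³) + 850/(2250×30×10³) = 1.804×10⁻⁵ mm/N.
P = 2.514 / 1.804×10⁻⁵ = 139400 N = 139.4 kN, tensile.
σ_{cast iron} = P / A = 139400 / 1125 = 123.9 MPa.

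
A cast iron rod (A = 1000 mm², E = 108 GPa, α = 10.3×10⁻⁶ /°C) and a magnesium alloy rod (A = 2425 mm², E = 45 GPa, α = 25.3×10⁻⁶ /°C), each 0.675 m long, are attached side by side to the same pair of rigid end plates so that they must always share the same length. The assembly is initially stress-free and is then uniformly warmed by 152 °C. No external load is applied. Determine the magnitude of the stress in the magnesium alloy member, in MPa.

The magnesium alloy has the larger α, so on heating it would change length more than the cast iron if both were free. The rigid plates force a common final length, so the magnesium alloy is put into compression and the cast iron into tension, with equal and opposite forces P (no external load).
Compatibility of the two members (thermal + elastic change equal): (α₁ − α₂)ΔT = P·[1/(A₁E₁) + 1/(A₂E₂)].
|α₁ − α₂|·ΔT = 15×10⁻⁶ × 152 = 0.00228.
1/(A₁E₁) + 1/(A₂E₂) = 1/(1000×108×10³) + 1/(2425×45×10³) = 1.842×10⁻⁸ N⁻¹.
So P = 0.00228 / 1.842×10⁻⁸ = 123.8 kN.
σ_{magnesium alloy} = P/A₂ = 123800/2425 = 51.03 MPa, compressive.

σ ≈ 51 MPa (compressive)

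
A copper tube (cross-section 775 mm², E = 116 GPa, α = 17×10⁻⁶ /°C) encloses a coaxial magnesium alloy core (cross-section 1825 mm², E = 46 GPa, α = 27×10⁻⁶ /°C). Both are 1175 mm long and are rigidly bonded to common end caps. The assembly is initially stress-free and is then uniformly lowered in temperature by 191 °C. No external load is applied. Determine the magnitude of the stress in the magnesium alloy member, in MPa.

Both members must finish at the same length. With the larger α, the magnesium alloy tends to over-contract; the plates restrain it, putting the magnesium alloy in tension and the copper in compression. With no external load the two internal forces are equal and opposite, magnitude P.
Compatibility of the two members (thermal + elastic change equal): (α₁ − α₂)ΔT = P·[1/(A₁E₁) + 1/(A₂E₂)].
|α₁ − α₂|·ΔT = 10×10⁻⁶ × 191 = 0.00191.
1/(A₁E₁) + 1/(A₂E₂) = 1/(775×116×10³) + 1/(1825×46×10³) = 2.304×10⁻⁸ N⁻¹.
P = 0.00191 / 2.304×10⁻⁸ = 82920 N = 82.92 kN.
σ_{magnesium alloy} = P/A₂ = 82920/1825 = 45.43 MPa, tensile.

σ ≈ 45.4 MPa (tensile)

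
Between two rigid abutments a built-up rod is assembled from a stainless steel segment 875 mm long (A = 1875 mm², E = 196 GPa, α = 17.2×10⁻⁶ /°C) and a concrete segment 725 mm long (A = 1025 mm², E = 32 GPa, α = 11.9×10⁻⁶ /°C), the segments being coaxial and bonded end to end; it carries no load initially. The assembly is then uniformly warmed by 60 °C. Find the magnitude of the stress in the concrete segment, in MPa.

If the supports were absent, the total length change would be Σ αᵢΔT Lᵢ = 17.2×10⁻⁶×60×875 + 11.9×10⁻⁶×60×725 = 1.421 mm.
Since the ends are fixed, an axial force P builds up, equal in every segment, with P · Σ Lᵢ/(AᵢEᵢ) = δ_free.
Σ Lᵢ/(AᵢEᵢ) = 875/(1875×196×10³) + 725/(1025×32×10³) = 2.448×10⁻⁵ mm/N.
Hence P = δ_free / Σ(L/AE) = 1.421/2.448×10⁻⁵ = 58.02 kN (compressive).
σ_{concrete} = P / A = 58020 / 1025 = 56.61 MPa.

σ ≈ 56.6 MPa (compressive)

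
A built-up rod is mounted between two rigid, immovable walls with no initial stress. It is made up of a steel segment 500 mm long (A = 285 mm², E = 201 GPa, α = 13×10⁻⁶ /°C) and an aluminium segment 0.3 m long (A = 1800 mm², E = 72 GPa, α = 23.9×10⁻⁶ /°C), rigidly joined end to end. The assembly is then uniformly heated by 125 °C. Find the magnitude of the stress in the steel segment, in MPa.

Free thermal expansion of the whole bar: Σ αᵢΔT Lᵢ = 13×10⁻⁶×125×500 + 23.9×10⁻⁶×125×300 = 1.709 mm.
The walls prevent any net length change, so an axial force P (same in every segment) develops. Compatibility: P · Σ Lᵢ/(AᵢEᵢ) = δ_free.
The series flexibility is Σ Lᵢ/(AᵢEᵢ) = 500/(285×201×10³) + 300/(1800×72×10³) = 1.104×10⁻⁵ mm/N.
So P = 1.709 / 1.104×10⁻⁵ = 154.7 kN, compressive.
σ_{steel} = P / A = 154700 / 285 = 542.9 MPa.

σ ≈ 543 MPa (compressive)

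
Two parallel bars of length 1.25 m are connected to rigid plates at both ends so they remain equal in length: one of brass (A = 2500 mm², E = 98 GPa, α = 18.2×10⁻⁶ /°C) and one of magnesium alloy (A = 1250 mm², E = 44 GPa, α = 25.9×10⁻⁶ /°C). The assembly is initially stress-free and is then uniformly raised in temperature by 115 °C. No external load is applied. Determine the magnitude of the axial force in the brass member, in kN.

Both members must finish at the same length. With the larger α, the magnesium alloy tends to over-expand; the plates restrain it, putting the magnesium alloy in compression and the brass in tension. With no external load the two internal forces are equal and opposite, magnitude P.
Setting the final lengths equal and cancelling L: (α₁ − α₂)ΔT = P/(A₁E₁) + P/(A₂E₂).
|α₁ − α₂|·ΔT = 7.7×10⁻⁶ × 115 = 0.0008855.
1/(A₁E₁) + 1/(A₂E₂) = 1/(2500×98×10³) + 1/(1250×44×10³) = 2.226×10⁻⁸ N⁻¹.
So P = 0.0008855 / 2.226×10⁻⁸ = 39.77 kN.

P ≈ 39.8 kN (tensile in the brass)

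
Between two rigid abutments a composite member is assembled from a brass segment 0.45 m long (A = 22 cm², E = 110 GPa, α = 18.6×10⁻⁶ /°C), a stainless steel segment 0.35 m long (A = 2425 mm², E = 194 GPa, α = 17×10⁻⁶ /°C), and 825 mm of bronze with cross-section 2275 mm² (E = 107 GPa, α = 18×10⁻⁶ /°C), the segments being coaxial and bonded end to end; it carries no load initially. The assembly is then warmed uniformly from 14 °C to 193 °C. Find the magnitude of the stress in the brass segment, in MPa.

σ ≈ 396 MPa (compressive)

If the supports were absent, the total length change would be Σ αᵢΔT Lᵢ = 18.6×10⁻⁶×179×450 + 17×10⁻⁶×179×350 + 18×10⁻⁶×179×825 = 5.221 mm.
The walls prevent any net length change, so an axial force P (same in every segment) develops. Compatibility: P · Σ Lᵢ/(AᵢEᵢ) = δ_free.
The series flexibility is Σ Lᵢ/(AᵢEᵢ) = 450/(2200×110×10³) + 350/(2425×194×10³) + 825/(2275×107×10³) = 5.993×10⁻⁶ mm/N.
So P = 5.221 / 5.993×10⁻⁶ = 871.3 kN, compressive.
σ_{brass} = P / A = 871300 / 2200 = 396.1 MPa.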